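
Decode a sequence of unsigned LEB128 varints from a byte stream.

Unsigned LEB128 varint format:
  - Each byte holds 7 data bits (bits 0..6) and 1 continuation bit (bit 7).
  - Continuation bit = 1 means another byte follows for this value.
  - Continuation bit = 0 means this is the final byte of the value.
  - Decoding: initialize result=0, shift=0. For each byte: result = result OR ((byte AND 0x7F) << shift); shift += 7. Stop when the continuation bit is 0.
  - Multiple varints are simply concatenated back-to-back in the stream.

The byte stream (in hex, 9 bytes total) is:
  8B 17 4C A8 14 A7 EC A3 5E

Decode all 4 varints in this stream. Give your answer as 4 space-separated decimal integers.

Answer: 2955 76 2600 197719591

Derivation:
  byte[0]=0x8B cont=1 payload=0x0B=11: acc |= 11<<0 -> acc=11 shift=7
  byte[1]=0x17 cont=0 payload=0x17=23: acc |= 23<<7 -> acc=2955 shift=14 [end]
Varint 1: bytes[0:2] = 8B 17 -> value 2955 (2 byte(s))
  byte[2]=0x4C cont=0 payload=0x4C=76: acc |= 76<<0 -> acc=76 shift=7 [end]
Varint 2: bytes[2:3] = 4C -> value 76 (1 byte(s))
  byte[3]=0xA8 cont=1 payload=0x28=40: acc |= 40<<0 -> acc=40 shift=7
  byte[4]=0x14 cont=0 payload=0x14=20: acc |= 20<<7 -> acc=2600 shift=14 [end]
Varint 3: bytes[3:5] = A8 14 -> value 2600 (2 byte(s))
  byte[5]=0xA7 cont=1 payload=0x27=39: acc |= 39<<0 -> acc=39 shift=7
  byte[6]=0xEC cont=1 payload=0x6C=108: acc |= 108<<7 -> acc=13863 shift=14
  byte[7]=0xA3 cont=1 payload=0x23=35: acc |= 35<<14 -> acc=587303 shift=21
  byte[8]=0x5E cont=0 payload=0x5E=94: acc |= 94<<21 -> acc=197719591 shift=28 [end]
Varint 4: bytes[5:9] = A7 EC A3 5E -> value 197719591 (4 byte(s))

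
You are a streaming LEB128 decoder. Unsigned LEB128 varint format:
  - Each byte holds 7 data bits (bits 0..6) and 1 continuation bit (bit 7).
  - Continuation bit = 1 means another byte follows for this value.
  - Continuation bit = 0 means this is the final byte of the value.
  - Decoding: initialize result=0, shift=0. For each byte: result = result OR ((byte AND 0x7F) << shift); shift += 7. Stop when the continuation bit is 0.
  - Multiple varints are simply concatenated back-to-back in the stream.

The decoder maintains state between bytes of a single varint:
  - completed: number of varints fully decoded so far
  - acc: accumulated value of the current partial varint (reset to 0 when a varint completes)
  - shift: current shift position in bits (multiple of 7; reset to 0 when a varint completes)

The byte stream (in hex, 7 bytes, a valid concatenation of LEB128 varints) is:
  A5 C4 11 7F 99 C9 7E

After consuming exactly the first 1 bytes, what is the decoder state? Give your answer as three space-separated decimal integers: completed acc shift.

byte[0]=0xA5 cont=1 payload=0x25: acc |= 37<<0 -> completed=0 acc=37 shift=7

Answer: 0 37 7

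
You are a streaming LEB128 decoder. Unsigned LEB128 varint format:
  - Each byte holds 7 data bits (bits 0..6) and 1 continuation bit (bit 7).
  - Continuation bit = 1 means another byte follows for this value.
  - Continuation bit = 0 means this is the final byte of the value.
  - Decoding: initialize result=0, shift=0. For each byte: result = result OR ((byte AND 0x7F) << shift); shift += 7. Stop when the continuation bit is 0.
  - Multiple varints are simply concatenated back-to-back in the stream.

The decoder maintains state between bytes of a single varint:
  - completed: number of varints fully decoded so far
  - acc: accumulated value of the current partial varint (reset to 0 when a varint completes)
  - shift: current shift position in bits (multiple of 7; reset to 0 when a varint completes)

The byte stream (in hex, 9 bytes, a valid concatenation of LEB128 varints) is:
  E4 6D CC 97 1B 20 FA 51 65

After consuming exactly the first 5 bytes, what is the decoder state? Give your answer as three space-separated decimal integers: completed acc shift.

Answer: 2 0 0

Derivation:
byte[0]=0xE4 cont=1 payload=0x64: acc |= 100<<0 -> completed=0 acc=100 shift=7
byte[1]=0x6D cont=0 payload=0x6D: varint #1 complete (value=14052); reset -> completed=1 acc=0 shift=0
byte[2]=0xCC cont=1 payload=0x4C: acc |= 76<<0 -> completed=1 acc=76 shift=7
byte[3]=0x97 cont=1 payload=0x17: acc |= 23<<7 -> completed=1 acc=3020 shift=14
byte[4]=0x1B cont=0 payload=0x1B: varint #2 complete (value=445388); reset -> completed=2 acc=0 shift=0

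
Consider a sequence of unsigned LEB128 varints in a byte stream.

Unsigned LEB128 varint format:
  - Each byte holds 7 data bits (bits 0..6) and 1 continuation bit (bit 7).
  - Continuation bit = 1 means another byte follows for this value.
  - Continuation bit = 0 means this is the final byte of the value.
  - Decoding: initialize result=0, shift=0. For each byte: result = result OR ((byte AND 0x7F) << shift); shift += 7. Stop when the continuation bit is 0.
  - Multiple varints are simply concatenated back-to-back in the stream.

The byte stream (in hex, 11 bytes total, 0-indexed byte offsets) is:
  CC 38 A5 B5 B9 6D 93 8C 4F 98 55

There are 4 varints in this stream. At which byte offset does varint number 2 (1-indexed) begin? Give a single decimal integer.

Answer: 2

Derivation:
  byte[0]=0xCC cont=1 payload=0x4C=76: acc |= 76<<0 -> acc=76 shift=7
  byte[1]=0x38 cont=0 payload=0x38=56: acc |= 56<<7 -> acc=7244 shift=14 [end]
Varint 1: bytes[0:2] = CC 38 -> value 7244 (2 byte(s))
  byte[2]=0xA5 cont=1 payload=0x25=37: acc |= 37<<0 -> acc=37 shift=7
  byte[3]=0xB5 cont=1 payload=0x35=53: acc |= 53<<7 -> acc=6821 shift=14
  byte[4]=0xB9 cont=1 payload=0x39=57: acc |= 57<<14 -> acc=940709 shift=21
  byte[5]=0x6D cont=0 payload=0x6D=109: acc |= 109<<21 -> acc=229530277 shift=28 [end]
Varint 2: bytes[2:6] = A5 B5 B9 6D -> value 229530277 (4 byte(s))
  byte[6]=0x93 cont=1 payload=0x13=19: acc |= 19<<0 -> acc=19 shift=7
  byte[7]=0x8C cont=1 payload=0x0C=12: acc |= 12<<7 -> acc=1555 shift=14
  byte[8]=0x4F cont=0 payload=0x4F=79: acc |= 79<<14 -> acc=1295891 shift=21 [end]
Varint 3: bytes[6:9] = 93 8C 4F -> value 1295891 (3 byte(s))
  byte[9]=0x98 cont=1 payload=0x18=24: acc |= 24<<0 -> acc=24 shift=7
  byte[10]=0x55 cont=0 payload=0x55=85: acc |= 85<<7 -> acc=10904 shift=14 [end]
Varint 4: bytes[9:11] = 98 55 -> value 10904 (2 byte(s))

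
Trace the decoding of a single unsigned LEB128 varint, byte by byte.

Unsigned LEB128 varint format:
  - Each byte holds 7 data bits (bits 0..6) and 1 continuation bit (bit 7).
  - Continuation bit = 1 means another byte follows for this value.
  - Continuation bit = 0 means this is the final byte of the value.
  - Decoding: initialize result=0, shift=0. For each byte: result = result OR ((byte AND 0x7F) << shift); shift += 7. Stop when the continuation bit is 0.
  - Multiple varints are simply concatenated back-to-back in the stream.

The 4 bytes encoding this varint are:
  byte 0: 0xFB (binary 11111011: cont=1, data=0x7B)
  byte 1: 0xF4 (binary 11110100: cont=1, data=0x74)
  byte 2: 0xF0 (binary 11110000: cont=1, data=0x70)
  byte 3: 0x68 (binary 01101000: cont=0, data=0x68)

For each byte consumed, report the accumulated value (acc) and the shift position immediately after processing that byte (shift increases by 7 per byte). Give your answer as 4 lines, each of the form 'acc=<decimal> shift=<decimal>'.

byte 0=0xFB: payload=0x7B=123, contrib = 123<<0 = 123; acc -> 123, shift -> 7
byte 1=0xF4: payload=0x74=116, contrib = 116<<7 = 14848; acc -> 14971, shift -> 14
byte 2=0xF0: payload=0x70=112, contrib = 112<<14 = 1835008; acc -> 1849979, shift -> 21
byte 3=0x68: payload=0x68=104, contrib = 104<<21 = 218103808; acc -> 219953787, shift -> 28

Answer: acc=123 shift=7
acc=14971 shift=14
acc=1849979 shift=21
acc=219953787 shift=28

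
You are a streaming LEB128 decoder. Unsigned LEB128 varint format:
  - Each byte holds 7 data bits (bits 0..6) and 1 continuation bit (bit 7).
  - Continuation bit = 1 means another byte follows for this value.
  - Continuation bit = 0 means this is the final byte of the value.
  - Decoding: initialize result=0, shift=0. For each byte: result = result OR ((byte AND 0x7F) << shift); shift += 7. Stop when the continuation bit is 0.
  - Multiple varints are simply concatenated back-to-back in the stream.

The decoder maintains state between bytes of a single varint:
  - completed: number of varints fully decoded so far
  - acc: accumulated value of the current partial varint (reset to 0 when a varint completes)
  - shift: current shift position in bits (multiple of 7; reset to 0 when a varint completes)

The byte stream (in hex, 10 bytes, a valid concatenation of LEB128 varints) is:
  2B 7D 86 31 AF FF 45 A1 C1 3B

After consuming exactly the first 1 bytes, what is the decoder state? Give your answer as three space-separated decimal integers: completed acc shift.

byte[0]=0x2B cont=0 payload=0x2B: varint #1 complete (value=43); reset -> completed=1 acc=0 shift=0

Answer: 1 0 0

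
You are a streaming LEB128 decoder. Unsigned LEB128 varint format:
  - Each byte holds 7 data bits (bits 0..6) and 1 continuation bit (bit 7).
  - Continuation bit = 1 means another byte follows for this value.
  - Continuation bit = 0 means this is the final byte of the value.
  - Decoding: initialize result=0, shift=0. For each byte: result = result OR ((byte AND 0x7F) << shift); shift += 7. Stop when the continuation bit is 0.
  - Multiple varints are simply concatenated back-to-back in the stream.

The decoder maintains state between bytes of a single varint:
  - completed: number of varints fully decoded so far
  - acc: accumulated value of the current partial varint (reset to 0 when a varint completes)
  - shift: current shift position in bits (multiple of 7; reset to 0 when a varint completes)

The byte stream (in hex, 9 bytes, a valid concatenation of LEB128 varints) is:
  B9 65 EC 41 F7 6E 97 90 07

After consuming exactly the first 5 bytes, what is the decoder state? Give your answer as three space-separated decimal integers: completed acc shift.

byte[0]=0xB9 cont=1 payload=0x39: acc |= 57<<0 -> completed=0 acc=57 shift=7
byte[1]=0x65 cont=0 payload=0x65: varint #1 complete (value=12985); reset -> completed=1 acc=0 shift=0
byte[2]=0xEC cont=1 payload=0x6C: acc |= 108<<0 -> completed=1 acc=108 shift=7
byte[3]=0x41 cont=0 payload=0x41: varint #2 complete (value=8428); reset -> completed=2 acc=0 shift=0
byte[4]=0xF7 cont=1 payload=0x77: acc |= 119<<0 -> completed=2 acc=119 shift=7

Answer: 2 119 7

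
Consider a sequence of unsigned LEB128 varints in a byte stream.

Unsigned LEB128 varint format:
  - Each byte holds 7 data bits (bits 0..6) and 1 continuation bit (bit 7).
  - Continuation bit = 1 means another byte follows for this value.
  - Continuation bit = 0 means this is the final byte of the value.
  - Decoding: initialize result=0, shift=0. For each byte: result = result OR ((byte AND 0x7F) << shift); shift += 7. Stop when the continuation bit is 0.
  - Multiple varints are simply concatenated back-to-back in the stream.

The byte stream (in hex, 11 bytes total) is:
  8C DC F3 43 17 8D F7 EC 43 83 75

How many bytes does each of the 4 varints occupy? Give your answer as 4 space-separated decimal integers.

  byte[0]=0x8C cont=1 payload=0x0C=12: acc |= 12<<0 -> acc=12 shift=7
  byte[1]=0xDC cont=1 payload=0x5C=92: acc |= 92<<7 -> acc=11788 shift=14
  byte[2]=0xF3 cont=1 payload=0x73=115: acc |= 115<<14 -> acc=1895948 shift=21
  byte[3]=0x43 cont=0 payload=0x43=67: acc |= 67<<21 -> acc=142405132 shift=28 [end]
Varint 1: bytes[0:4] = 8C DC F3 43 -> value 142405132 (4 byte(s))
  byte[4]=0x17 cont=0 payload=0x17=23: acc |= 23<<0 -> acc=23 shift=7 [end]
Varint 2: bytes[4:5] = 17 -> value 23 (1 byte(s))
  byte[5]=0x8D cont=1 payload=0x0D=13: acc |= 13<<0 -> acc=13 shift=7
  byte[6]=0xF7 cont=1 payload=0x77=119: acc |= 119<<7 -> acc=15245 shift=14
  byte[7]=0xEC cont=1 payload=0x6C=108: acc |= 108<<14 -> acc=1784717 shift=21
  byte[8]=0x43 cont=0 payload=0x43=67: acc |= 67<<21 -> acc=142293901 shift=28 [end]
Varint 3: bytes[5:9] = 8D F7 EC 43 -> value 142293901 (4 byte(s))
  byte[9]=0x83 cont=1 payload=0x03=3: acc |= 3<<0 -> acc=3 shift=7
  byte[10]=0x75 cont=0 payload=0x75=117: acc |= 117<<7 -> acc=14979 shift=14 [end]
Varint 4: bytes[9:11] = 83 75 -> value 14979 (2 byte(s))

Answer: 4 1 4 2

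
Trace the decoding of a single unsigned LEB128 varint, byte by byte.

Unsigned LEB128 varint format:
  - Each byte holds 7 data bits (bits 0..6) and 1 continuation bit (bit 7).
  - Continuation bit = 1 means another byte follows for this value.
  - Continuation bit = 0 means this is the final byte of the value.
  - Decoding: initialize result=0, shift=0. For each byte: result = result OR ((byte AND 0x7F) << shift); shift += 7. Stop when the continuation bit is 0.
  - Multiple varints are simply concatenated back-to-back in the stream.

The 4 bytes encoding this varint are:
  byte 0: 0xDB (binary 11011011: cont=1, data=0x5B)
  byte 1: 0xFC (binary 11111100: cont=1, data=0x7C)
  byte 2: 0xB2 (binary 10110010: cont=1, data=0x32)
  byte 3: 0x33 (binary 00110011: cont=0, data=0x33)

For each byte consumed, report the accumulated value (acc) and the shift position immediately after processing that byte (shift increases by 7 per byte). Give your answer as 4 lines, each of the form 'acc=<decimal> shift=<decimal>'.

Answer: acc=91 shift=7
acc=15963 shift=14
acc=835163 shift=21
acc=107789915 shift=28

Derivation:
byte 0=0xDB: payload=0x5B=91, contrib = 91<<0 = 91; acc -> 91, shift -> 7
byte 1=0xFC: payload=0x7C=124, contrib = 124<<7 = 15872; acc -> 15963, shift -> 14
byte 2=0xB2: payload=0x32=50, contrib = 50<<14 = 819200; acc -> 835163, shift -> 21
byte 3=0x33: payload=0x33=51, contrib = 51<<21 = 106954752; acc -> 107789915, shift -> 28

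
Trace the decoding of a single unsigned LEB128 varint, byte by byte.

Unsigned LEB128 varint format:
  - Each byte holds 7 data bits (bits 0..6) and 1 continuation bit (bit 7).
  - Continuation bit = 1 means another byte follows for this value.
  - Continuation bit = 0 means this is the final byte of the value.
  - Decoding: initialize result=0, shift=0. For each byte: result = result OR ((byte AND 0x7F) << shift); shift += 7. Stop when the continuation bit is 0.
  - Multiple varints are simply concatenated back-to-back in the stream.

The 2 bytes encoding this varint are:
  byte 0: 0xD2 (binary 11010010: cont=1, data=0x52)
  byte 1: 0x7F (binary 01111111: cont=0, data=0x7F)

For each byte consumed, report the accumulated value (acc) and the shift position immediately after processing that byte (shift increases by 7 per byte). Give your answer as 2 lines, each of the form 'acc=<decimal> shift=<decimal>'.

byte 0=0xD2: payload=0x52=82, contrib = 82<<0 = 82; acc -> 82, shift -> 7
byte 1=0x7F: payload=0x7F=127, contrib = 127<<7 = 16256; acc -> 16338, shift -> 14

Answer: acc=82 shift=7
acc=16338 shift=14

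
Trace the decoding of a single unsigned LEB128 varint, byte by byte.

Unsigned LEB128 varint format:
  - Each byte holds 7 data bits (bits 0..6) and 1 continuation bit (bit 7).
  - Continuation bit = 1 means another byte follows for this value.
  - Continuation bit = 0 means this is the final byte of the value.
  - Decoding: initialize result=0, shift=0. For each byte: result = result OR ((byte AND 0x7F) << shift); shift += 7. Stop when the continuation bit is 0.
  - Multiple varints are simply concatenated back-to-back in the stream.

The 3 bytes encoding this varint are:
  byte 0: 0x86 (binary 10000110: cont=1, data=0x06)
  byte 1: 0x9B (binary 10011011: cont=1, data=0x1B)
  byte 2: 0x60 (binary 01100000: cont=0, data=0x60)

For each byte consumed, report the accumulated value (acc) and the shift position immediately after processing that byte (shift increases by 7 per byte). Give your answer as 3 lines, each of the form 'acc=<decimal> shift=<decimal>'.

byte 0=0x86: payload=0x06=6, contrib = 6<<0 = 6; acc -> 6, shift -> 7
byte 1=0x9B: payload=0x1B=27, contrib = 27<<7 = 3456; acc -> 3462, shift -> 14
byte 2=0x60: payload=0x60=96, contrib = 96<<14 = 1572864; acc -> 1576326, shift -> 21

Answer: acc=6 shift=7
acc=3462 shift=14
acc=1576326 shift=21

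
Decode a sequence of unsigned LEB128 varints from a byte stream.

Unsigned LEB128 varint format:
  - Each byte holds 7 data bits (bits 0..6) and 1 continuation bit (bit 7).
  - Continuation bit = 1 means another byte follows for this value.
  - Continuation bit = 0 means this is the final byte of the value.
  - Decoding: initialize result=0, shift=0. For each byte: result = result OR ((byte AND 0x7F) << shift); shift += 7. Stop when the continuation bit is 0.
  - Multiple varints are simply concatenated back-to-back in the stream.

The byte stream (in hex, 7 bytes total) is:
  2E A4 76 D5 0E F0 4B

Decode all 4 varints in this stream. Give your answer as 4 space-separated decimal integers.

Answer: 46 15140 1877 9712

Derivation:
  byte[0]=0x2E cont=0 payload=0x2E=46: acc |= 46<<0 -> acc=46 shift=7 [end]
Varint 1: bytes[0:1] = 2E -> value 46 (1 byte(s))
  byte[1]=0xA4 cont=1 payload=0x24=36: acc |= 36<<0 -> acc=36 shift=7
  byte[2]=0x76 cont=0 payload=0x76=118: acc |= 118<<7 -> acc=15140 shift=14 [end]
Varint 2: bytes[1:3] = A4 76 -> value 15140 (2 byte(s))
  byte[3]=0xD5 cont=1 payload=0x55=85: acc |= 85<<0 -> acc=85 shift=7
  byte[4]=0x0E cont=0 payload=0x0E=14: acc |= 14<<7 -> acc=1877 shift=14 [end]
Varint 3: bytes[3:5] = D5 0E -> value 1877 (2 byte(s))
  byte[5]=0xF0 cont=1 payload=0x70=112: acc |= 112<<0 -> acc=112 shift=7
  byte[6]=0x4B cont=0 payload=0x4B=75: acc |= 75<<7 -> acc=9712 shift=14 [end]
Varint 4: bytes[5:7] = F0 4B -> value 9712 (2 byte(s))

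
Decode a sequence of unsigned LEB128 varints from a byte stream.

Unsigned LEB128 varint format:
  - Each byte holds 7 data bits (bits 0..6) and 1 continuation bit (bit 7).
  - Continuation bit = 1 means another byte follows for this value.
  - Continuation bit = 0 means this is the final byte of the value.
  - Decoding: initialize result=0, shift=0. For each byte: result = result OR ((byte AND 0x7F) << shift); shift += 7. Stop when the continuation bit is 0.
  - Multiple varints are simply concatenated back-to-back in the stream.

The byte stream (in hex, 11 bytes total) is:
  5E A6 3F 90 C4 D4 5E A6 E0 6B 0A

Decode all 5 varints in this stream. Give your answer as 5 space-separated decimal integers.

Answer: 94 8102 198517264 1765414 10

Derivation:
  byte[0]=0x5E cont=0 payload=0x5E=94: acc |= 94<<0 -> acc=94 shift=7 [end]
Varint 1: bytes[0:1] = 5E -> value 94 (1 byte(s))
  byte[1]=0xA6 cont=1 payload=0x26=38: acc |= 38<<0 -> acc=38 shift=7
  byte[2]=0x3F cont=0 payload=0x3F=63: acc |= 63<<7 -> acc=8102 shift=14 [end]
Varint 2: bytes[1:3] = A6 3F -> value 8102 (2 byte(s))
  byte[3]=0x90 cont=1 payload=0x10=16: acc |= 16<<0 -> acc=16 shift=7
  byte[4]=0xC4 cont=1 payload=0x44=68: acc |= 68<<7 -> acc=8720 shift=14
  byte[5]=0xD4 cont=1 payload=0x54=84: acc |= 84<<14 -> acc=1384976 shift=21
  byte[6]=0x5E cont=0 payload=0x5E=94: acc |= 94<<21 -> acc=198517264 shift=28 [end]
Varint 3: bytes[3:7] = 90 C4 D4 5E -> value 198517264 (4 byte(s))
  byte[7]=0xA6 cont=1 payload=0x26=38: acc |= 38<<0 -> acc=38 shift=7
  byte[8]=0xE0 cont=1 payload=0x60=96: acc |= 96<<7 -> acc=12326 shift=14
  byte[9]=0x6B cont=0 payload=0x6B=107: acc |= 107<<14 -> acc=1765414 shift=21 [end]
Varint 4: bytes[7:10] = A6 E0 6B -> value 1765414 (3 byte(s))
  byte[10]=0x0A cont=0 payload=0x0A=10: acc |= 10<<0 -> acc=10 shift=7 [end]
Varint 5: bytes[10:11] = 0A -> value 10 (1 byte(s))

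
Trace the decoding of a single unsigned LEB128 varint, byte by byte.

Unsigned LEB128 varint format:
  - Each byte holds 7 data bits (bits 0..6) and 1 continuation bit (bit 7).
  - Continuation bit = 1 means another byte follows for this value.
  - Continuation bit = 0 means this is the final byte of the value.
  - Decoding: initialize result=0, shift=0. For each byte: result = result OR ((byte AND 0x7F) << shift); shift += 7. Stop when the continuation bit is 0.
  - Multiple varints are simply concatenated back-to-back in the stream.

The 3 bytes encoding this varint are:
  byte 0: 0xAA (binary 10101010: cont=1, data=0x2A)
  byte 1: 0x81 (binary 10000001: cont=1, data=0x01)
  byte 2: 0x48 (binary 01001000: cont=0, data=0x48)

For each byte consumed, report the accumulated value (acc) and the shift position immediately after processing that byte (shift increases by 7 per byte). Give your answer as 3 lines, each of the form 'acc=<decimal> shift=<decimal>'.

byte 0=0xAA: payload=0x2A=42, contrib = 42<<0 = 42; acc -> 42, shift -> 7
byte 1=0x81: payload=0x01=1, contrib = 1<<7 = 128; acc -> 170, shift -> 14
byte 2=0x48: payload=0x48=72, contrib = 72<<14 = 1179648; acc -> 1179818, shift -> 21

Answer: acc=42 shift=7
acc=170 shift=14
acc=1179818 shift=21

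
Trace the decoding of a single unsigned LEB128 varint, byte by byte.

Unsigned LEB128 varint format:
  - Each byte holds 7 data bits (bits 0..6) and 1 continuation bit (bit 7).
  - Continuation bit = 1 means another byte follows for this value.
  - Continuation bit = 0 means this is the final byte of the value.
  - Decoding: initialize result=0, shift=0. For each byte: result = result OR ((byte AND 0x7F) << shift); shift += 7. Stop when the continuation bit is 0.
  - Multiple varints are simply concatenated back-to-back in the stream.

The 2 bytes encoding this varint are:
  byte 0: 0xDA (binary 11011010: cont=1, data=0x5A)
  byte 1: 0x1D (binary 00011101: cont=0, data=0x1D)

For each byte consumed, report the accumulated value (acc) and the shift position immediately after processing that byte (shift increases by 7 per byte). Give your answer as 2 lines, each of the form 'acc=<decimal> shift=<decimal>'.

Answer: acc=90 shift=7
acc=3802 shift=14

Derivation:
byte 0=0xDA: payload=0x5A=90, contrib = 90<<0 = 90; acc -> 90, shift -> 7
byte 1=0x1D: payload=0x1D=29, contrib = 29<<7 = 3712; acc -> 3802, shift -> 14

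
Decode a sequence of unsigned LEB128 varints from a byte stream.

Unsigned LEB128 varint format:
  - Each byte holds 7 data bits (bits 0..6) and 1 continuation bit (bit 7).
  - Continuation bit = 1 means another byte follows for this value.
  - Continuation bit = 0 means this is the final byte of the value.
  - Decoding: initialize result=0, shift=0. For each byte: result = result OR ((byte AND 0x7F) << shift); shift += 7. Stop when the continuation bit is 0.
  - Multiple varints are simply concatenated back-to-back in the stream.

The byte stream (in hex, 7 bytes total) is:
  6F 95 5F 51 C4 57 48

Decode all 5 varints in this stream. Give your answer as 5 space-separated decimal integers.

  byte[0]=0x6F cont=0 payload=0x6F=111: acc |= 111<<0 -> acc=111 shift=7 [end]
Varint 1: bytes[0:1] = 6F -> value 111 (1 byte(s))
  byte[1]=0x95 cont=1 payload=0x15=21: acc |= 21<<0 -> acc=21 shift=7
  byte[2]=0x5F cont=0 payload=0x5F=95: acc |= 95<<7 -> acc=12181 shift=14 [end]
Varint 2: bytes[1:3] = 95 5F -> value 12181 (2 byte(s))
  byte[3]=0x51 cont=0 payload=0x51=81: acc |= 81<<0 -> acc=81 shift=7 [end]
Varint 3: bytes[3:4] = 51 -> value 81 (1 byte(s))
  byte[4]=0xC4 cont=1 payload=0x44=68: acc |= 68<<0 -> acc=68 shift=7
  byte[5]=0x57 cont=0 payload=0x57=87: acc |= 87<<7 -> acc=11204 shift=14 [end]
Varint 4: bytes[4:6] = C4 57 -> value 11204 (2 byte(s))
  byte[6]=0x48 cont=0 payload=0x48=72: acc |= 72<<0 -> acc=72 shift=7 [end]
Varint 5: bytes[6:7] = 48 -> value 72 (1 byte(s))

Answer: 111 12181 81 11204 72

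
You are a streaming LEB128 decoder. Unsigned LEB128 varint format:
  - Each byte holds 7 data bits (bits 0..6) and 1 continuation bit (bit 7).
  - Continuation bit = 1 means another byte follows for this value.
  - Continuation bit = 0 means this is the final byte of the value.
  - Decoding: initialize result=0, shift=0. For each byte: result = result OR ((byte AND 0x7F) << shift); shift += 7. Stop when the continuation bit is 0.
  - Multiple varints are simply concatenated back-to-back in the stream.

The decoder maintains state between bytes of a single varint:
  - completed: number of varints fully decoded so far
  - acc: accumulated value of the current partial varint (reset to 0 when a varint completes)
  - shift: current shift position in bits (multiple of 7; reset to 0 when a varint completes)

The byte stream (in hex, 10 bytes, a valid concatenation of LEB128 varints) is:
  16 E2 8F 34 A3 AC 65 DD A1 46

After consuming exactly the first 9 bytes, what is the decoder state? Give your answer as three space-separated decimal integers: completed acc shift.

byte[0]=0x16 cont=0 payload=0x16: varint #1 complete (value=22); reset -> completed=1 acc=0 shift=0
byte[1]=0xE2 cont=1 payload=0x62: acc |= 98<<0 -> completed=1 acc=98 shift=7
byte[2]=0x8F cont=1 payload=0x0F: acc |= 15<<7 -> completed=1 acc=2018 shift=14
byte[3]=0x34 cont=0 payload=0x34: varint #2 complete (value=853986); reset -> completed=2 acc=0 shift=0
byte[4]=0xA3 cont=1 payload=0x23: acc |= 35<<0 -> completed=2 acc=35 shift=7
byte[5]=0xAC cont=1 payload=0x2C: acc |= 44<<7 -> completed=2 acc=5667 shift=14
byte[6]=0x65 cont=0 payload=0x65: varint #3 complete (value=1660451); reset -> completed=3 acc=0 shift=0
byte[7]=0xDD cont=1 payload=0x5D: acc |= 93<<0 -> completed=3 acc=93 shift=7
byte[8]=0xA1 cont=1 payload=0x21: acc |= 33<<7 -> completed=3 acc=4317 shift=14

Answer: 3 4317 14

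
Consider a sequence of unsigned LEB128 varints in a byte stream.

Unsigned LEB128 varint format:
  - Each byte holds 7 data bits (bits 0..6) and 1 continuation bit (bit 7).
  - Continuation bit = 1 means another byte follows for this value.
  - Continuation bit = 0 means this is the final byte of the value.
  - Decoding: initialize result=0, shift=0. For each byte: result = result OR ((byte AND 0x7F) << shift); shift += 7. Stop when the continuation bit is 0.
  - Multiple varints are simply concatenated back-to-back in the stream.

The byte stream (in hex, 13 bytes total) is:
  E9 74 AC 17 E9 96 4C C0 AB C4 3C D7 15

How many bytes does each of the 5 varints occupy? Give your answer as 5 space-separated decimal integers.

  byte[0]=0xE9 cont=1 payload=0x69=105: acc |= 105<<0 -> acc=105 shift=7
  byte[1]=0x74 cont=0 payload=0x74=116: acc |= 116<<7 -> acc=14953 shift=14 [end]
Varint 1: bytes[0:2] = E9 74 -> value 14953 (2 byte(s))
  byte[2]=0xAC cont=1 payload=0x2C=44: acc |= 44<<0 -> acc=44 shift=7
  byte[3]=0x17 cont=0 payload=0x17=23: acc |= 23<<7 -> acc=2988 shift=14 [end]
Varint 2: bytes[2:4] = AC 17 -> value 2988 (2 byte(s))
  byte[4]=0xE9 cont=1 payload=0x69=105: acc |= 105<<0 -> acc=105 shift=7
  byte[5]=0x96 cont=1 payload=0x16=22: acc |= 22<<7 -> acc=2921 shift=14
  byte[6]=0x4C cont=0 payload=0x4C=76: acc |= 76<<14 -> acc=1248105 shift=21 [end]
Varint 3: bytes[4:7] = E9 96 4C -> value 1248105 (3 byte(s))
  byte[7]=0xC0 cont=1 payload=0x40=64: acc |= 64<<0 -> acc=64 shift=7
  byte[8]=0xAB cont=1 payload=0x2B=43: acc |= 43<<7 -> acc=5568 shift=14
  byte[9]=0xC4 cont=1 payload=0x44=68: acc |= 68<<14 -> acc=1119680 shift=21
  byte[10]=0x3C cont=0 payload=0x3C=60: acc |= 60<<21 -> acc=126948800 shift=28 [end]
Varint 4: bytes[7:11] = C0 AB C4 3C -> value 126948800 (4 byte(s))
  byte[11]=0xD7 cont=1 payload=0x57=87: acc |= 87<<0 -> acc=87 shift=7
  byte[12]=0x15 cont=0 payload=0x15=21: acc |= 21<<7 -> acc=2775 shift=14 [end]
Varint 5: bytes[11:13] = D7 15 -> value 2775 (2 byte(s))

Answer: 2 2 3 4 2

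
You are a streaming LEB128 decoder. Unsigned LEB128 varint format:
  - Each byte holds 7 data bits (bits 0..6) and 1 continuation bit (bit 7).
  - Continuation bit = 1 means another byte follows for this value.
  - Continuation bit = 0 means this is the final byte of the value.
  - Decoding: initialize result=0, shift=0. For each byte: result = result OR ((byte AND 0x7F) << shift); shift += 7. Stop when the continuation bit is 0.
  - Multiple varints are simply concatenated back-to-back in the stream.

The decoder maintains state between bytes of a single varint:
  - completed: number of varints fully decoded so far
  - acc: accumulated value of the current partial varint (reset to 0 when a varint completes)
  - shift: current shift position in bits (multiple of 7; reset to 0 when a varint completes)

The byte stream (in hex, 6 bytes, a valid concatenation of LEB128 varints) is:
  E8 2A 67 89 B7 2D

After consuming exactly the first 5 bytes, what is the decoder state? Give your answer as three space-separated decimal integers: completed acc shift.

Answer: 2 7049 14

Derivation:
byte[0]=0xE8 cont=1 payload=0x68: acc |= 104<<0 -> completed=0 acc=104 shift=7
byte[1]=0x2A cont=0 payload=0x2A: varint #1 complete (value=5480); reset -> completed=1 acc=0 shift=0
byte[2]=0x67 cont=0 payload=0x67: varint #2 complete (value=103); reset -> completed=2 acc=0 shift=0
byte[3]=0x89 cont=1 payload=0x09: acc |= 9<<0 -> completed=2 acc=9 shift=7
byte[4]=0xB7 cont=1 payload=0x37: acc |= 55<<7 -> completed=2 acc=7049 shift=14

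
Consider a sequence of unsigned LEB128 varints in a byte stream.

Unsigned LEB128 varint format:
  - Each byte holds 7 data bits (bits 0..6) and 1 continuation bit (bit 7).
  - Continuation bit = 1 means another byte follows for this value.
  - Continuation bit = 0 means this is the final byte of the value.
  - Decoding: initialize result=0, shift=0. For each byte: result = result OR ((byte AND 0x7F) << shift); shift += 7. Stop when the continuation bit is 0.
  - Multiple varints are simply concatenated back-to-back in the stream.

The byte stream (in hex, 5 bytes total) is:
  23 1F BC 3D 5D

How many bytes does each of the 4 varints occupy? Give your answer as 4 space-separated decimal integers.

Answer: 1 1 2 1

Derivation:
  byte[0]=0x23 cont=0 payload=0x23=35: acc |= 35<<0 -> acc=35 shift=7 [end]
Varint 1: bytes[0:1] = 23 -> value 35 (1 byte(s))
  byte[1]=0x1F cont=0 payload=0x1F=31: acc |= 31<<0 -> acc=31 shift=7 [end]
Varint 2: bytes[1:2] = 1F -> value 31 (1 byte(s))
  byte[2]=0xBC cont=1 payload=0x3C=60: acc |= 60<<0 -> acc=60 shift=7
  byte[3]=0x3D cont=0 payload=0x3D=61: acc |= 61<<7 -> acc=7868 shift=14 [end]
Varint 3: bytes[2:4] = BC 3D -> value 7868 (2 byte(s))
  byte[4]=0x5D cont=0 payload=0x5D=93: acc |= 93<<0 -> acc=93 shift=7 [end]
Varint 4: bytes[4:5] = 5D -> value 93 (1 byte(s))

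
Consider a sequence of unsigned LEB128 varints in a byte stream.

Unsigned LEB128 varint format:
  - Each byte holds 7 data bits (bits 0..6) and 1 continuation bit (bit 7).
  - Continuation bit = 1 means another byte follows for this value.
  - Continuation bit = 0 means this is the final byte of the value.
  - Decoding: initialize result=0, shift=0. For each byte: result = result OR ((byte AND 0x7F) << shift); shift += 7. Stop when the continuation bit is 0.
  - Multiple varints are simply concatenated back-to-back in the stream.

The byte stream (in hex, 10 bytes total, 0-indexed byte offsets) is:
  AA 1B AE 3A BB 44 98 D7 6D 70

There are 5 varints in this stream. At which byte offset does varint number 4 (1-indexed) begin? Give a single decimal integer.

Answer: 6

Derivation:
  byte[0]=0xAA cont=1 payload=0x2A=42: acc |= 42<<0 -> acc=42 shift=7
  byte[1]=0x1B cont=0 payload=0x1B=27: acc |= 27<<7 -> acc=3498 shift=14 [end]
Varint 1: bytes[0:2] = AA 1B -> value 3498 (2 byte(s))
  byte[2]=0xAE cont=1 payload=0x2E=46: acc |= 46<<0 -> acc=46 shift=7
  byte[3]=0x3A cont=0 payload=0x3A=58: acc |= 58<<7 -> acc=7470 shift=14 [end]
Varint 2: bytes[2:4] = AE 3A -> value 7470 (2 byte(s))
  byte[4]=0xBB cont=1 payload=0x3B=59: acc |= 59<<0 -> acc=59 shift=7
  byte[5]=0x44 cont=0 payload=0x44=68: acc |= 68<<7 -> acc=8763 shift=14 [end]
Varint 3: bytes[4:6] = BB 44 -> value 8763 (2 byte(s))
  byte[6]=0x98 cont=1 payload=0x18=24: acc |= 24<<0 -> acc=24 shift=7
  byte[7]=0xD7 cont=1 payload=0x57=87: acc |= 87<<7 -> acc=11160 shift=14
  byte[8]=0x6D cont=0 payload=0x6D=109: acc |= 109<<14 -> acc=1797016 shift=21 [end]
Varint 4: bytes[6:9] = 98 D7 6D -> value 1797016 (3 byte(s))
  byte[9]=0x70 cont=0 payload=0x70=112: acc |= 112<<0 -> acc=112 shift=7 [end]
Varint 5: bytes[9:10] = 70 -> value 112 (1 byte(s))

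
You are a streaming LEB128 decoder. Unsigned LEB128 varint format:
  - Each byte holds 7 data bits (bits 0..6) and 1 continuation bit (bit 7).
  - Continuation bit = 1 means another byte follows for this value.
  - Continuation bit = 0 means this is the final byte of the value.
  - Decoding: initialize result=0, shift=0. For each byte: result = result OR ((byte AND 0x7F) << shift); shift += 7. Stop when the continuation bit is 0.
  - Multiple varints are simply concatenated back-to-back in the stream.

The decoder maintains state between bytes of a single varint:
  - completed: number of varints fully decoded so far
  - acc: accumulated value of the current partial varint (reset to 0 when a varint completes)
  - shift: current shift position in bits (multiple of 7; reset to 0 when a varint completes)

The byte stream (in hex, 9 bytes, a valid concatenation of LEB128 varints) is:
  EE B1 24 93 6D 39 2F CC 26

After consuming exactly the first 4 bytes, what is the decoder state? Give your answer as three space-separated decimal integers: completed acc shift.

byte[0]=0xEE cont=1 payload=0x6E: acc |= 110<<0 -> completed=0 acc=110 shift=7
byte[1]=0xB1 cont=1 payload=0x31: acc |= 49<<7 -> completed=0 acc=6382 shift=14
byte[2]=0x24 cont=0 payload=0x24: varint #1 complete (value=596206); reset -> completed=1 acc=0 shift=0
byte[3]=0x93 cont=1 payload=0x13: acc |= 19<<0 -> completed=1 acc=19 shift=7

Answer: 1 19 7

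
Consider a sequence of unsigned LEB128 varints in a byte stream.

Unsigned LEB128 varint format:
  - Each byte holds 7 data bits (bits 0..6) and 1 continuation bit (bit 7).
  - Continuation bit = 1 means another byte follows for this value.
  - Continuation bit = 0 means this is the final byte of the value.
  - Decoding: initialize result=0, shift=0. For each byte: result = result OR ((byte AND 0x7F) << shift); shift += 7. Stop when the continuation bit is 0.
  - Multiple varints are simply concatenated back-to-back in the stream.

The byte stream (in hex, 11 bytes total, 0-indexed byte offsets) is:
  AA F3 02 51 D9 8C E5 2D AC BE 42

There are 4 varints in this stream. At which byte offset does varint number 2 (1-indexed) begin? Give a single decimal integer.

  byte[0]=0xAA cont=1 payload=0x2A=42: acc |= 42<<0 -> acc=42 shift=7
  byte[1]=0xF3 cont=1 payload=0x73=115: acc |= 115<<7 -> acc=14762 shift=14
  byte[2]=0x02 cont=0 payload=0x02=2: acc |= 2<<14 -> acc=47530 shift=21 [end]
Varint 1: bytes[0:3] = AA F3 02 -> value 47530 (3 byte(s))
  byte[3]=0x51 cont=0 payload=0x51=81: acc |= 81<<0 -> acc=81 shift=7 [end]
Varint 2: bytes[3:4] = 51 -> value 81 (1 byte(s))
  byte[4]=0xD9 cont=1 payload=0x59=89: acc |= 89<<0 -> acc=89 shift=7
  byte[5]=0x8C cont=1 payload=0x0C=12: acc |= 12<<7 -> acc=1625 shift=14
  byte[6]=0xE5 cont=1 payload=0x65=101: acc |= 101<<14 -> acc=1656409 shift=21
  byte[7]=0x2D cont=0 payload=0x2D=45: acc |= 45<<21 -> acc=96028249 shift=28 [end]
Varint 3: bytes[4:8] = D9 8C E5 2D -> value 96028249 (4 byte(s))
  byte[8]=0xAC cont=1 payload=0x2C=44: acc |= 44<<0 -> acc=44 shift=7
  byte[9]=0xBE cont=1 payload=0x3E=62: acc |= 62<<7 -> acc=7980 shift=14
  byte[10]=0x42 cont=0 payload=0x42=66: acc |= 66<<14 -> acc=1089324 shift=21 [end]
Varint 4: bytes[8:11] = AC BE 42 -> value 1089324 (3 byte(s))

Answer: 3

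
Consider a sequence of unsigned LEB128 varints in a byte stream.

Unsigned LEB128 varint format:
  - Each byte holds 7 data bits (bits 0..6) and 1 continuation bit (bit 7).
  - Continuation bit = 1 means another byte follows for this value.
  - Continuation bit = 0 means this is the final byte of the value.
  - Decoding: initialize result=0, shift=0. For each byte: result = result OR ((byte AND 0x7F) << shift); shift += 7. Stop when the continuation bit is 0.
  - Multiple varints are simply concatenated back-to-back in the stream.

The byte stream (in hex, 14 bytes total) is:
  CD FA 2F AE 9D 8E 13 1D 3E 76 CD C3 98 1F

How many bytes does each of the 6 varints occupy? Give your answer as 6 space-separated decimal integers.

Answer: 3 4 1 1 1 4

Derivation:
  byte[0]=0xCD cont=1 payload=0x4D=77: acc |= 77<<0 -> acc=77 shift=7
  byte[1]=0xFA cont=1 payload=0x7A=122: acc |= 122<<7 -> acc=15693 shift=14
  byte[2]=0x2F cont=0 payload=0x2F=47: acc |= 47<<14 -> acc=785741 shift=21 [end]
Varint 1: bytes[0:3] = CD FA 2F -> value 785741 (3 byte(s))
  byte[3]=0xAE cont=1 payload=0x2E=46: acc |= 46<<0 -> acc=46 shift=7
  byte[4]=0x9D cont=1 payload=0x1D=29: acc |= 29<<7 -> acc=3758 shift=14
  byte[5]=0x8E cont=1 payload=0x0E=14: acc |= 14<<14 -> acc=233134 shift=21
  byte[6]=0x13 cont=0 payload=0x13=19: acc |= 19<<21 -> acc=40079022 shift=28 [end]
Varint 2: bytes[3:7] = AE 9D 8E 13 -> value 40079022 (4 byte(s))
  byte[7]=0x1D cont=0 payload=0x1D=29: acc |= 29<<0 -> acc=29 shift=7 [end]
Varint 3: bytes[7:8] = 1D -> value 29 (1 byte(s))
  byte[8]=0x3E cont=0 payload=0x3E=62: acc |= 62<<0 -> acc=62 shift=7 [end]
Varint 4: bytes[8:9] = 3E -> value 62 (1 byte(s))
  byte[9]=0x76 cont=0 payload=0x76=118: acc |= 118<<0 -> acc=118 shift=7 [end]
Varint 5: bytes[9:10] = 76 -> value 118 (1 byte(s))
  byte[10]=0xCD cont=1 payload=0x4D=77: acc |= 77<<0 -> acc=77 shift=7
  byte[11]=0xC3 cont=1 payload=0x43=67: acc |= 67<<7 -> acc=8653 shift=14
  byte[12]=0x98 cont=1 payload=0x18=24: acc |= 24<<14 -> acc=401869 shift=21
  byte[13]=0x1F cont=0 payload=0x1F=31: acc |= 31<<21 -> acc=65413581 shift=28 [end]
Varint 6: bytes[10:14] = CD C3 98 1F -> value 65413581 (4 byte(s))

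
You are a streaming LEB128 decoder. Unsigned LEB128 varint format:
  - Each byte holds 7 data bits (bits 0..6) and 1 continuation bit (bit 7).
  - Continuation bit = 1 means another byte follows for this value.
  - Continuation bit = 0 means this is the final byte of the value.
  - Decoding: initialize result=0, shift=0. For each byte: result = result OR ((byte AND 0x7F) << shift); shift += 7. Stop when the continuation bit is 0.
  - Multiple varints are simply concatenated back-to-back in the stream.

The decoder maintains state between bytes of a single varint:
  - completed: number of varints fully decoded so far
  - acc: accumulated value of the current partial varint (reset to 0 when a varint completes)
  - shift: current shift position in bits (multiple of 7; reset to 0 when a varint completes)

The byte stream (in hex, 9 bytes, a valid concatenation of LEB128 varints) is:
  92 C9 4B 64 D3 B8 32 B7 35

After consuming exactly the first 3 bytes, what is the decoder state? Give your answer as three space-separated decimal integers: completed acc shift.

byte[0]=0x92 cont=1 payload=0x12: acc |= 18<<0 -> completed=0 acc=18 shift=7
byte[1]=0xC9 cont=1 payload=0x49: acc |= 73<<7 -> completed=0 acc=9362 shift=14
byte[2]=0x4B cont=0 payload=0x4B: varint #1 complete (value=1238162); reset -> completed=1 acc=0 shift=0

Answer: 1 0 0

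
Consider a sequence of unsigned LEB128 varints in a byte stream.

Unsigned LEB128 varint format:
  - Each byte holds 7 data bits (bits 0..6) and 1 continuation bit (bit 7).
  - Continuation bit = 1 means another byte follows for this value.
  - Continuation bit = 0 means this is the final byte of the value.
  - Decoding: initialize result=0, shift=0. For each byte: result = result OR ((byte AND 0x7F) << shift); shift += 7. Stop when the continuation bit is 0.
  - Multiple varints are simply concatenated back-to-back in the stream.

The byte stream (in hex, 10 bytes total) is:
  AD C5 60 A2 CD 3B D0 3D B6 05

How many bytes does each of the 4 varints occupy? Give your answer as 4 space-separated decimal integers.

  byte[0]=0xAD cont=1 payload=0x2D=45: acc |= 45<<0 -> acc=45 shift=7
  byte[1]=0xC5 cont=1 payload=0x45=69: acc |= 69<<7 -> acc=8877 shift=14
  byte[2]=0x60 cont=0 payload=0x60=96: acc |= 96<<14 -> acc=1581741 shift=21 [end]
Varint 1: bytes[0:3] = AD C5 60 -> value 1581741 (3 byte(s))
  byte[3]=0xA2 cont=1 payload=0x22=34: acc |= 34<<0 -> acc=34 shift=7
  byte[4]=0xCD cont=1 payload=0x4D=77: acc |= 77<<7 -> acc=9890 shift=14
  byte[5]=0x3B cont=0 payload=0x3B=59: acc |= 59<<14 -> acc=976546 shift=21 [end]
Varint 2: bytes[3:6] = A2 CD 3B -> value 976546 (3 byte(s))
  byte[6]=0xD0 cont=1 payload=0x50=80: acc |= 80<<0 -> acc=80 shift=7
  byte[7]=0x3D cont=0 payload=0x3D=61: acc |= 61<<7 -> acc=7888 shift=14 [end]
Varint 3: bytes[6:8] = D0 3D -> value 7888 (2 byte(s))
  byte[8]=0xB6 cont=1 payload=0x36=54: acc |= 54<<0 -> acc=54 shift=7
  byte[9]=0x05 cont=0 payload=0x05=5: acc |= 5<<7 -> acc=694 shift=14 [end]
Varint 4: bytes[8:10] = B6 05 -> value 694 (2 byte(s))

Answer: 3 3 2 2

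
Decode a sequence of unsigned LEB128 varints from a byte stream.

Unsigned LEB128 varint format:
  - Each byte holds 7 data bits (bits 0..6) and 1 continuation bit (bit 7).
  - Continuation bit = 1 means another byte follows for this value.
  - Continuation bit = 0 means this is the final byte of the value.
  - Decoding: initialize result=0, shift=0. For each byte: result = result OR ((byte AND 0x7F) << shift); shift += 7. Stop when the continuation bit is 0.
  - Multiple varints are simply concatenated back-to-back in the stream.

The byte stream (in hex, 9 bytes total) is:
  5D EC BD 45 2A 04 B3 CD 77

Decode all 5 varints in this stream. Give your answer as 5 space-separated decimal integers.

  byte[0]=0x5D cont=0 payload=0x5D=93: acc |= 93<<0 -> acc=93 shift=7 [end]
Varint 1: bytes[0:1] = 5D -> value 93 (1 byte(s))
  byte[1]=0xEC cont=1 payload=0x6C=108: acc |= 108<<0 -> acc=108 shift=7
  byte[2]=0xBD cont=1 payload=0x3D=61: acc |= 61<<7 -> acc=7916 shift=14
  byte[3]=0x45 cont=0 payload=0x45=69: acc |= 69<<14 -> acc=1138412 shift=21 [end]
Varint 2: bytes[1:4] = EC BD 45 -> value 1138412 (3 byte(s))
  byte[4]=0x2A cont=0 payload=0x2A=42: acc |= 42<<0 -> acc=42 shift=7 [end]
Varint 3: bytes[4:5] = 2A -> value 42 (1 byte(s))
  byte[5]=0x04 cont=0 payload=0x04=4: acc |= 4<<0 -> acc=4 shift=7 [end]
Varint 4: bytes[5:6] = 04 -> value 4 (1 byte(s))
  byte[6]=0xB3 cont=1 payload=0x33=51: acc |= 51<<0 -> acc=51 shift=7
  byte[7]=0xCD cont=1 payload=0x4D=77: acc |= 77<<7 -> acc=9907 shift=14
  byte[8]=0x77 cont=0 payload=0x77=119: acc |= 119<<14 -> acc=1959603 shift=21 [end]
Varint 5: bytes[6:9] = B3 CD 77 -> value 1959603 (3 byte(s))

Answer: 93 1138412 42 4 1959603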